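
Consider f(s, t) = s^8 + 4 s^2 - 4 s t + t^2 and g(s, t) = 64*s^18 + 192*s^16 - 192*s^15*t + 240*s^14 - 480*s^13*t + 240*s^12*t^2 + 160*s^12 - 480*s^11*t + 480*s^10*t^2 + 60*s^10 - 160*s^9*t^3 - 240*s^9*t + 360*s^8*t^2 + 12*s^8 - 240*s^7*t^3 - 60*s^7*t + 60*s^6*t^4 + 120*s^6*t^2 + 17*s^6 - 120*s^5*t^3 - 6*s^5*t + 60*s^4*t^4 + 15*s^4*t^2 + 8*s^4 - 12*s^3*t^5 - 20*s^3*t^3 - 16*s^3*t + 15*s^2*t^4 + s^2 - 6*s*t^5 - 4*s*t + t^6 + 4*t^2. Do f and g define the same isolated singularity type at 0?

The Hessian of f at 0 is [[8, -4], [-4, 2]] with rank 1, so corank 1. A Groebner basis of the Jacobian ideal J(f) in C{s,t} is {t^7, s - t/2}; counting standard monomials gives mu = 7. Corank 1: A-series; mu = 7 gives A_7. The Hessian of g at 0 is [[2, -4], [-4, 8]] with rank 1, so corank 1. A Groebner basis of the Jacobian ideal J(g) in C{s,t} is {s*t^2 + s/16 - t/8, s/32 + t^3 - t/16, s^2 - 4*s*t + 4*t^2}; counting standard monomials gives mu = 5. Corank 1: A-series; mu = 5 gives A_5. f is A_7 but g is A_5, hence not right-equivalent.

No.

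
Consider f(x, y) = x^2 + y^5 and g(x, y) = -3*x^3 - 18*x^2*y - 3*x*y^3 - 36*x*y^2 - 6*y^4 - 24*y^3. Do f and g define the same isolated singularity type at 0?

No.

The Hessian of f at 0 has rank 1. Corank 1: A-series; mu = 4 gives A_4. The Hessian of g at 0 has rank 0. Corank 2; j^3 = -3*(x + 2*y)^3 is a perfect cube, so E-series; the 4-jet and mu = 7 give E_7. f is A_4 but g is E_7, hence not right-equivalent.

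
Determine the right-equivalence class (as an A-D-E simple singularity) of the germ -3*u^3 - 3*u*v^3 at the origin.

E7

The Hessian of f at 0 is [[0, 0], [0, 0]] with rank 0, so corank 2. A Groebner basis of the Jacobian ideal J(f) in C{u,v} is {u^3, u*v^2, 3*u^2 + v^3}; counting standard monomials gives mu = 7. Corank 2; j^3 = -3*u^3 is a perfect cube, so E-series; the 4-jet and mu = 7 give E_7.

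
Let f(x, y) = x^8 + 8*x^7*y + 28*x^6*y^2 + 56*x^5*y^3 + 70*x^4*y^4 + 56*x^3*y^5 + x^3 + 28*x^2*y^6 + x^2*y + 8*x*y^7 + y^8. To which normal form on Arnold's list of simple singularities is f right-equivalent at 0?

D9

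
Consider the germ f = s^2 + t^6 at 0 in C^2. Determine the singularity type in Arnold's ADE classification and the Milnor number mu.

The Hessian of f at 0 is [[2, 0], [0, 0]] with rank 1, so corank 1. A Groebner basis of the Jacobian ideal J(f) in C{s,t} is {t^5, s}; counting standard monomials gives mu = 5. Corank 1: A-series; mu = 5 gives A_5.

Type A5, Milnor number mu = 5.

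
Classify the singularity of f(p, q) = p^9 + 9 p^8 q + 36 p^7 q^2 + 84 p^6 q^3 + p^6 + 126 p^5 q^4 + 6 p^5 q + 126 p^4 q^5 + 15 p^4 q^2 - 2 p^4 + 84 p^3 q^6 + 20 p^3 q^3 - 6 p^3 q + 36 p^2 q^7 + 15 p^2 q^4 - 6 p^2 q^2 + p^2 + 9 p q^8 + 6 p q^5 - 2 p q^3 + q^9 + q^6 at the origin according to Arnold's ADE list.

The Hessian of f at 0 has rank 1. Corank 1: A-series; mu = 8 gives A_8.

A_{8}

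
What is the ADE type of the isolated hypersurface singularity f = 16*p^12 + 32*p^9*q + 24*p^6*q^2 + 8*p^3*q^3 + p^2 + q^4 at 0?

A3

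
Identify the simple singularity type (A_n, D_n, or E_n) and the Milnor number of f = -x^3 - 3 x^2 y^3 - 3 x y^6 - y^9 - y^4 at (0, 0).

Type E_{6}, Milnor number mu = 6.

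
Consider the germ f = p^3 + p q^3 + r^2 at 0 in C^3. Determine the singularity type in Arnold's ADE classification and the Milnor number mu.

The Hessian of f at 0 has rank 1. Corank 2; j^3 = p^3 is a perfect cube, so E-series; the 4-jet and mu = 7 give E_7.

Type E7, Milnor number mu = 7.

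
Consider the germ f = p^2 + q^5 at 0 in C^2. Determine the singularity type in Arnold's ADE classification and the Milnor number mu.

Type A_4, Milnor number mu = 4.

The Hessian of f at 0 has rank 1. Corank 1: A-series; mu = 4 gives A_4.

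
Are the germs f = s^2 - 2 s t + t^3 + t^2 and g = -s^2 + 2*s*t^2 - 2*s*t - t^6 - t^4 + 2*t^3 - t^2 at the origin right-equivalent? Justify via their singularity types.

No.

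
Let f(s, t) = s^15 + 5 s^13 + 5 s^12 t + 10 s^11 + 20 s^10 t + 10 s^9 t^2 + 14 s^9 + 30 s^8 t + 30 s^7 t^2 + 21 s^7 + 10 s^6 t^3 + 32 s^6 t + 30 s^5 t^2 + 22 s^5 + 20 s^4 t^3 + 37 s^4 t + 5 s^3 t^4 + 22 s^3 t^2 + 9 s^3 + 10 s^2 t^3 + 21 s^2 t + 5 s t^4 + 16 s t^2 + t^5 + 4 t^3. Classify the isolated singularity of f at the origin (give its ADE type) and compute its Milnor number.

The Hessian of f at 0 has rank 0. Corank 2; j^3 = (s + t)*(3*s + 2*t)^2 has shape L^2 M (L != M), so D-series; mu = 6 gives D_6.

Type D_{6}, Milnor number mu = 6.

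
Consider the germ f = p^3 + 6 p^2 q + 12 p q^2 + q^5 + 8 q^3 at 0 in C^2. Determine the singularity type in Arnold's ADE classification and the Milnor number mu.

The Hessian of f at 0 is [[0, 0], [0, 0]] with rank 0, so corank 2. A Groebner basis of the Jacobian ideal J(f) in C{p,q} is {q^4, p^2 + 4*p*q + 4*q^2}; counting standard monomials gives mu = 8. Corank 2; j^3 = (p + 2*q)^3 is a perfect cube, so E-series; the 5-jet and mu = 8 give E_8.

Type E_8, Milnor number mu = 8.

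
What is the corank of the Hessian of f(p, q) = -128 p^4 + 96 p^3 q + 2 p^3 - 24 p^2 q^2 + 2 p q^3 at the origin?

2

The Hessian at 0 is [[0, 0], [0, 0]] of rank 0; hence corank 2.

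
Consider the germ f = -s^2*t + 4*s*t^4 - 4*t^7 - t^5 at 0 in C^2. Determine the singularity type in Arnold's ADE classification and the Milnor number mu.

Type D_{6}, Milnor number mu = 6.

The Hessian of f at 0 is [[0, 0], [0, 0]] with rank 0, so corank 2. A Groebner basis of the Jacobian ideal J(f) in C{s,t} is {-s*t/2 + t^4, s*t^2, s^2 + 5*s*t/2}; counting standard monomials gives mu = 6. Corank 2; j^3 = -s^2*t has shape L^2 M (L != M), so D-series; mu = 6 gives D_6.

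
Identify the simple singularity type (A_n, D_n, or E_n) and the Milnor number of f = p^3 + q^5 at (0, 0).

Type E_8, Milnor number mu = 8.

The Hessian of f at 0 is [[0, 0], [0, 0]] with rank 0, so corank 2. A Groebner basis of the Jacobian ideal J(f) in C{p,q} is {q^4, p^2}; counting standard monomials gives mu = 8. Corank 2; j^3 = p^3 is a perfect cube, so E-series; the 5-jet and mu = 8 give E_8.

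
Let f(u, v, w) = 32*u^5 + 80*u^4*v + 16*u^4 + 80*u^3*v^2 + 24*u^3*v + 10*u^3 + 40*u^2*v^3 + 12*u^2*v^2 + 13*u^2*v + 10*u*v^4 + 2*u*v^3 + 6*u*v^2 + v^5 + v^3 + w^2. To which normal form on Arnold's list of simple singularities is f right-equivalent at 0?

D4

The Hessian of f at 0 has rank 1. Corank 2; j^3 = (2*u + v)*(5*u^2 + 4*u*v + v^2) splits into three distinct lines over C (the quadratic factor has nonzero discriminant), so D_4.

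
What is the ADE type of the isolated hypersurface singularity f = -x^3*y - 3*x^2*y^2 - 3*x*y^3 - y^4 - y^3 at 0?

The Hessian of f at 0 has rank 0. Corank 2; j^3 = -y^3 is a perfect cube, so E-series; the 4-jet and mu = 7 give E_7.

E7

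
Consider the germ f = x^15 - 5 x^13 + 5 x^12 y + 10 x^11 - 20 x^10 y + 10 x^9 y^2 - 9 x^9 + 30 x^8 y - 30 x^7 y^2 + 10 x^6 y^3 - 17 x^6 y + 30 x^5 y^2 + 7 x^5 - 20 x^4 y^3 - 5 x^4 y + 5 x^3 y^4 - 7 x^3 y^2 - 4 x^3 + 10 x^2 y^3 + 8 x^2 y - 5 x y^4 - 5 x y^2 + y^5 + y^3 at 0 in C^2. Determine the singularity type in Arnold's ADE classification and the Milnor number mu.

Type D6, Milnor number mu = 6.

The Hessian of f at 0 has rank 0. Corank 2; j^3 = -(x - y)*(2*x - y)^2 has shape L^2 M (L != M), so D-series; mu = 6 gives D_6.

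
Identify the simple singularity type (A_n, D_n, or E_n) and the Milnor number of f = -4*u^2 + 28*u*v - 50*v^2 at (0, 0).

Type A_{1}, Milnor number mu = 1.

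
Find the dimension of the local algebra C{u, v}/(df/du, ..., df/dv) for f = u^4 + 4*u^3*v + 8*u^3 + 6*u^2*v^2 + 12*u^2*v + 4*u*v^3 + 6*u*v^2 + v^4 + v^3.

The Hessian of f at 0 has rank 0. Corank 2; j^3 = (2*u + v)^3 is a perfect cube, so E-series; the 4-jet and mu = 6 give E_6.

6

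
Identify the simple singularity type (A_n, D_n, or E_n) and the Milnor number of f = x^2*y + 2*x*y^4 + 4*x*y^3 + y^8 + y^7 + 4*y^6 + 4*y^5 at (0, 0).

Type D9, Milnor number mu = 9.

The Hessian of f at 0 has rank 0. Corank 2; j^3 = x^2*y has shape L^2 M (L != M), so D-series; mu = 9 gives D_9.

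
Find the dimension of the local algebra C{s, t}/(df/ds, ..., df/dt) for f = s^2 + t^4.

The Hessian of f at 0 has rank 1. Corank 1: A-series; mu = 3 gives A_3.

3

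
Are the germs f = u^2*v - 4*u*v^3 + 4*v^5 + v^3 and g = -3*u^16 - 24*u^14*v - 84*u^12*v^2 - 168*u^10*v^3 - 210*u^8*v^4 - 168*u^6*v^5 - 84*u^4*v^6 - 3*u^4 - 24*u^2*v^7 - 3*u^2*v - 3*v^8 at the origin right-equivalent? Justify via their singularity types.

No.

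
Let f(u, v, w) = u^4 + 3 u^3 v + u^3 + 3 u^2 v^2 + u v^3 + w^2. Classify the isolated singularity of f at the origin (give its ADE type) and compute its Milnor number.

Type E7, Milnor number mu = 7.

The Hessian of f at 0 has rank 1. Corank 2; j^3 = u^3 is a perfect cube, so E-series; the 4-jet and mu = 7 give E_7.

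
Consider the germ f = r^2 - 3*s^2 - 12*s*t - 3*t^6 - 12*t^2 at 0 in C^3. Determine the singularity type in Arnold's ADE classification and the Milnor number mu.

Type A_5, Milnor number mu = 5.

The Hessian of f at 0 has rank 2. Corank 1: A-series; mu = 5 gives A_5.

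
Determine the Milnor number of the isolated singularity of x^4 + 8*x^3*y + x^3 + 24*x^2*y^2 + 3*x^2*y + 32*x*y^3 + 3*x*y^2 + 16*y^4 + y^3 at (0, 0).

6

The Hessian of f at 0 has rank 0. Corank 2; j^3 = (x + y)^3 is a perfect cube, so E-series; the 4-jet and mu = 6 give E_6.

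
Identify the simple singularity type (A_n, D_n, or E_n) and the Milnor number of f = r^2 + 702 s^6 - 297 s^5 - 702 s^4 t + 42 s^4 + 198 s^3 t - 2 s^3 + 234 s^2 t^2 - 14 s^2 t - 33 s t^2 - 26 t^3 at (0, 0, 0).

The Hessian of f at 0 is [[0, 0, 0], [0, 0, 0], [0, 0, 2]] with rank 1, so corank 2. A Groebner basis of the Jacobian ideal J(f) in C{s,t,r} is {t^3, s^2 - 3*t^2/2, s*t + 3*t^2/2, r}; counting standard monomials gives mu = 4. Corank 2; j^3 = -(s + 2*t)*(2*s^2 + 10*s*t + 13*t^2) splits into three distinct lines over C (the quadratic factor has nonzero discriminant), so D_4.

Type D_4, Milnor number mu = 4.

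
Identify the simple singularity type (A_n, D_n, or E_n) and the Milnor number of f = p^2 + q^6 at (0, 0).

Type A_5, Milnor number mu = 5.

The Hessian of f at 0 has rank 1. Corank 1: A-series; mu = 5 gives A_5.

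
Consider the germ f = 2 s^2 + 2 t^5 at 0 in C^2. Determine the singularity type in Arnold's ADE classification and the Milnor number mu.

Type A4, Milnor number mu = 4.

The Hessian of f at 0 is [[4, 0], [0, 0]] with rank 1, so corank 1. A Groebner basis of the Jacobian ideal J(f) in C{s,t} is {t^4, s}; counting standard monomials gives mu = 4. Corank 1: A-series; mu = 4 gives A_4.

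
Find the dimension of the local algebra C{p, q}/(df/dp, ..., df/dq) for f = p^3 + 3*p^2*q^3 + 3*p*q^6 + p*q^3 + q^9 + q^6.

The Hessian of f at 0 has rank 0. Corank 2; j^3 = p^3 is a perfect cube, so E-series; the 4-jet and mu = 7 give E_7.

7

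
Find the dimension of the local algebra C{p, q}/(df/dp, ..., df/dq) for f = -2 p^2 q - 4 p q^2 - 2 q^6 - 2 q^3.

7

The Hessian of f at 0 is [[0, 0], [0, 0]] with rank 0, so corank 2. A Groebner basis of the Jacobian ideal J(f) in C{p,q} is {p^2/6 + q^5 - q^2/6, p^3 + q^3, p*q + q^2}; counting standard monomials gives mu = 7. Corank 2; j^3 = -2*q*(p + q)^2 has shape L^2 M (L != M), so D-series; mu = 7 gives D_7.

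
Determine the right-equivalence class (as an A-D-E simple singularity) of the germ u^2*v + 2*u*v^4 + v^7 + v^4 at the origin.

D5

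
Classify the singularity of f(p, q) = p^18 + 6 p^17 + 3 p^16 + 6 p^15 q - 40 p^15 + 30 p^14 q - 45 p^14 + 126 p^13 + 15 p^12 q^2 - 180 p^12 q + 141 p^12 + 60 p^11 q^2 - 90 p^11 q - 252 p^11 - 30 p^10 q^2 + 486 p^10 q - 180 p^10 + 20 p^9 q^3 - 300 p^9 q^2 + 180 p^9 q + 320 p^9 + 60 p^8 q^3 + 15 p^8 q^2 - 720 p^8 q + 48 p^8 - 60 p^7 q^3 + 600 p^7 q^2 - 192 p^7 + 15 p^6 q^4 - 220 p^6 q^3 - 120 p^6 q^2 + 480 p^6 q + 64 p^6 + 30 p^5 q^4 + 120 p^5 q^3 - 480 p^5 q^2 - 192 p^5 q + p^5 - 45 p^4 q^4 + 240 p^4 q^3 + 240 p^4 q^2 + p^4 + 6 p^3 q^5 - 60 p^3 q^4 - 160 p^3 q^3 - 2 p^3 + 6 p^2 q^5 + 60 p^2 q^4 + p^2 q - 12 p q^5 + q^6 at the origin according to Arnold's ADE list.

The Hessian of f at 0 is [[0, 0], [0, 0]] with rank 0, so corank 2. A Groebner basis of the Jacobian ideal J(f) in C{p,q} is {p*q/12 + q^5, p*q^2, p^2 - p*q/2}; counting standard monomials gives mu = 7. Corank 2; j^3 = -p^2*(2*p - q) has shape L^2 M (L != M), so D-series; mu = 7 gives D_7.

D7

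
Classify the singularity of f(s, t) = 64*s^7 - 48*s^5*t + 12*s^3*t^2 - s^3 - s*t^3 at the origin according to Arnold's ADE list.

E_7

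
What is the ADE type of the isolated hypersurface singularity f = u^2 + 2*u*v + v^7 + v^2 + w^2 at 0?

A6

The Hessian of f at 0 is [[2, 2, 0], [2, 2, 0], [0, 0, 2]] with rank 2, so corank 1. A Groebner basis of the Jacobian ideal J(f) in C{u,v,w} is {v^6, u + v, w}; counting standard monomials gives mu = 6. Corank 1: A-series; mu = 6 gives A_6.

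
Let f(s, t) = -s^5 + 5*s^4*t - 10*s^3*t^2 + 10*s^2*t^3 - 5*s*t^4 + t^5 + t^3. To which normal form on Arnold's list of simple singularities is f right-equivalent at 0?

E_{8}

The Hessian of f at 0 is [[0, 0], [0, 0]] with rank 0, so corank 2. A Groebner basis of the Jacobian ideal J(f) in C{s,t} is {s^4 - 4*s^3*t, t^2}; counting standard monomials gives mu = 8. Corank 2; j^3 = t^3 is a perfect cube, so E-series; the 5-jet and mu = 8 give E_8.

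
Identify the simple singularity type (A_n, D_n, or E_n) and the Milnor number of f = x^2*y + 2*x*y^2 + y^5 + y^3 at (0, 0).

Type D_{6}, Milnor number mu = 6.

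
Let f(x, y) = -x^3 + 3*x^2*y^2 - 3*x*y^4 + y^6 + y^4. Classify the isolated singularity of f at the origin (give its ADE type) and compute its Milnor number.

Type E_{6}, Milnor number mu = 6.

The Hessian of f at 0 has rank 0. Corank 2; j^3 = -x^3 is a perfect cube, so E-series; the 4-jet and mu = 6 give E_6.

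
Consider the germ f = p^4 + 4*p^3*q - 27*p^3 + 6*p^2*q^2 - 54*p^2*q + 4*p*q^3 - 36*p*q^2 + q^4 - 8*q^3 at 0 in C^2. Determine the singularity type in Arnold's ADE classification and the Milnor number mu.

Type E6, Milnor number mu = 6.

The Hessian of f at 0 is [[0, 0], [0, 0]] with rank 0, so corank 2. A Groebner basis of the Jacobian ideal J(f) in C{p,q} is {q^4, p*q^2 + 7*q^3/9, p^2 + 4*p*q/3 + 4*q^2/9}; counting standard monomials gives mu = 6. Corank 2; j^3 = -(3*p + 2*q)^3 is a perfect cube, so E-series; the 4-jet and mu = 6 give E_6.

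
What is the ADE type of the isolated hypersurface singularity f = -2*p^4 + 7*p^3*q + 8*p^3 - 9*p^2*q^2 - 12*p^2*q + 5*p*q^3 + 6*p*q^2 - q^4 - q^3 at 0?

E_7

The Hessian of f at 0 is [[0, 0], [0, 0]] with rank 0, so corank 2. A Groebner basis of the Jacobian ideal J(f) in C{p,q} is {768*p^2 - 768*p*q + q^4 + 8*q^3 + 192*q^2, p^3 - 36*p^2 + 36*p*q - q^3/2 - 9*q^2, p^2*q - 40*p^2 + 40*p*q - 2*q^3/3 - 10*q^2, -32*p^2 + p*q^2 + 32*p*q - 5*q^3/6 - 8*q^2}; counting standard monomials gives mu = 7. Corank 2; j^3 = (2*p - q)^3 is a perfect cube, so E-series; the 4-jet and mu = 7 give E_7.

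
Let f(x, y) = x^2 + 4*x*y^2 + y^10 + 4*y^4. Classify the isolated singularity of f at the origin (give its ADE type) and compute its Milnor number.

The Hessian of f at 0 has rank 1. Corank 1: A-series; mu = 9 gives A_9.

Type A_9, Milnor number mu = 9.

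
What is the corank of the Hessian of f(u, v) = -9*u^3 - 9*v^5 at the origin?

2

The Hessian at 0 is [[0, 0], [0, 0]] of rank 0; hence corank 2.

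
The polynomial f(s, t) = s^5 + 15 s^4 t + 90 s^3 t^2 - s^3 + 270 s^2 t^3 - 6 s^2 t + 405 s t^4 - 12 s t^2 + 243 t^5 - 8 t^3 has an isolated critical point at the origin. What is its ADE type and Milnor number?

Type E_{8}, Milnor number mu = 8.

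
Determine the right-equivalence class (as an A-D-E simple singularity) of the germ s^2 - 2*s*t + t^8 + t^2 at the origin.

A_7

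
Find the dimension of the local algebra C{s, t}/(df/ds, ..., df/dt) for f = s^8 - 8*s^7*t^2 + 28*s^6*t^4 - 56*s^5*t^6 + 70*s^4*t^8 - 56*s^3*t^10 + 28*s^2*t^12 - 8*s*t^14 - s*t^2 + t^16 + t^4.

9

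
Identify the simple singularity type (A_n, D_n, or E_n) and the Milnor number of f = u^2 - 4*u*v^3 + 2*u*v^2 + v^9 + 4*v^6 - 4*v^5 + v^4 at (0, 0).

The Hessian of f at 0 has rank 1. Corank 1: A-series; mu = 8 gives A_8.

Type A_8, Milnor number mu = 8.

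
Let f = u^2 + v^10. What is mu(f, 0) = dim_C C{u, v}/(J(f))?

9

The Hessian of f at 0 has rank 1. Corank 1: A-series; mu = 9 gives A_9.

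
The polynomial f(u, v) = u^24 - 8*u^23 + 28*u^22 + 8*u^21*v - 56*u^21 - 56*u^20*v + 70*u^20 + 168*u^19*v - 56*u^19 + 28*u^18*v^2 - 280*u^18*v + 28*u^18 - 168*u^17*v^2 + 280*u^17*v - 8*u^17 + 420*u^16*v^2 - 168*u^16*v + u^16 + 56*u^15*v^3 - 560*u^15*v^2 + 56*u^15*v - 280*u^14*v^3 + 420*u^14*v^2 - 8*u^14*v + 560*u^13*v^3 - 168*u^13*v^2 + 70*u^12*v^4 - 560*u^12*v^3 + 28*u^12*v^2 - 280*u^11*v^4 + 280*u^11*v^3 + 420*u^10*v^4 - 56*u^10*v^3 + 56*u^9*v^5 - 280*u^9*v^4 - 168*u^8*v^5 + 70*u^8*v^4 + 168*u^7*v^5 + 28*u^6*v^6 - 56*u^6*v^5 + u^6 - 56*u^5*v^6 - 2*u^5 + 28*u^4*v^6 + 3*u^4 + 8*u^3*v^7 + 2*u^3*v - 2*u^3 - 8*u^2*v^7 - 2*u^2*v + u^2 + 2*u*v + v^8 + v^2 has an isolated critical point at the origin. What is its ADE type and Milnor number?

Type A_7, Milnor number mu = 7.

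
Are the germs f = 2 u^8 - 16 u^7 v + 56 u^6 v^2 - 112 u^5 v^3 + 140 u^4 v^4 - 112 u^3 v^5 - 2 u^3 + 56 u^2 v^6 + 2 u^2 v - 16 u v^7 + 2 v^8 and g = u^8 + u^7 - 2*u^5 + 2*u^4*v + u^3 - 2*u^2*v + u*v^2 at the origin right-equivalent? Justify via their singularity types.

Yes.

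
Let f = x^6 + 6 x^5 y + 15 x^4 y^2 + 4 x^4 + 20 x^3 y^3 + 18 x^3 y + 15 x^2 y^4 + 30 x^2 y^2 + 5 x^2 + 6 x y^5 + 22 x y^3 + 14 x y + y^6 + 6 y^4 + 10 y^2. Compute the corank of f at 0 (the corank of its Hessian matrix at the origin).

0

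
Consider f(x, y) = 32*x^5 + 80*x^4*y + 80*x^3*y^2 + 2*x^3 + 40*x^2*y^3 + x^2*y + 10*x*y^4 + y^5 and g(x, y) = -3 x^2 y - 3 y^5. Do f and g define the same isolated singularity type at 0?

The Hessian of f at 0 is [[0, 0], [0, 0]] with rank 0, so corank 2. A Groebner basis of the Jacobian ideal J(f) in C{x,y} is {-x*y/10 + y^4, x*y^2, x^2 + x*y/2}; counting standard monomials gives mu = 6. Corank 2; j^3 = x^2*(2*x + y) has shape L^2 M (L != M), so D-series; mu = 6 gives D_6. The Hessian of g at 0 is [[0, 0], [0, 0]] with rank 0, so corank 2. A Groebner basis of the Jacobian ideal J(g) in C{x,y} is {x^2/5 + y^4, x^3, x*y}; counting standard monomials gives mu = 6. Corank 2; j^3 = -3*x^2*y has shape L^2 M (L != M), so D-series; mu = 6 gives D_6. Both have type D_6, hence right-equivalent.

Yes.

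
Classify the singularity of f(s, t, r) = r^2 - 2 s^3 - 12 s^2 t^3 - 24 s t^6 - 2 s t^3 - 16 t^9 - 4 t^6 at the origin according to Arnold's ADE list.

E_7

The Hessian of f at 0 has rank 1. Corank 2; j^3 = -2*s^3 is a perfect cube, so E-series; the 4-jet and mu = 7 give E_7.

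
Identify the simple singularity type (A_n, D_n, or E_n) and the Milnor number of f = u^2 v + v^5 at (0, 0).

Type D_6, Milnor number mu = 6.

The Hessian of f at 0 is [[0, 0], [0, 0]] with rank 0, so corank 2. A Groebner basis of the Jacobian ideal J(f) in C{u,v} is {u^2/5 + v^4, u^3, u*v}; counting standard monomials gives mu = 6. Corank 2; j^3 = u^2*v has shape L^2 M (L != M), so D-series; mu = 6 gives D_6.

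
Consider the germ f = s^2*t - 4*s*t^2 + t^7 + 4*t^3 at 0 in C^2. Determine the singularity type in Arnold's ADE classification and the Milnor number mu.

The Hessian of f at 0 has rank 0. Corank 2; j^3 = t*(s - 2*t)^2 has shape L^2 M (L != M), so D-series; mu = 8 gives D_8.

Type D_{8}, Milnor number mu = 8.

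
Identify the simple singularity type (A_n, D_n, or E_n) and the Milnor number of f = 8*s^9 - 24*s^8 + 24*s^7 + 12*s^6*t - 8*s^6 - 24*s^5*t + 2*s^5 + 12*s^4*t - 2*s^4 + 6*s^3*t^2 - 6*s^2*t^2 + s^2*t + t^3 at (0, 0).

Type D_{4}, Milnor number mu = 4.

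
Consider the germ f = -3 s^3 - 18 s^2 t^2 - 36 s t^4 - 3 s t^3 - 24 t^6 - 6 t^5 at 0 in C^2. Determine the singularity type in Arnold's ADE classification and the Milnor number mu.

Type E_{7}, Milnor number mu = 7.

The Hessian of f at 0 has rank 0. Corank 2; j^3 = -3*s^3 is a perfect cube, so E-series; the 4-jet and mu = 7 give E_7.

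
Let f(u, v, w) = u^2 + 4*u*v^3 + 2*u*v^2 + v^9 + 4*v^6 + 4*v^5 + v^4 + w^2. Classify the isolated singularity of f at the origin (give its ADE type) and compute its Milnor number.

Type A8, Milnor number mu = 8.

The Hessian of f at 0 has rank 2. Corank 1: A-series; mu = 8 gives A_8.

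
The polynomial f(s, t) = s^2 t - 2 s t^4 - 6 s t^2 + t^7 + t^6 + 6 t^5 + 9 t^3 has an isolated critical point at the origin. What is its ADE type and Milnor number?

Type D_7, Milnor number mu = 7.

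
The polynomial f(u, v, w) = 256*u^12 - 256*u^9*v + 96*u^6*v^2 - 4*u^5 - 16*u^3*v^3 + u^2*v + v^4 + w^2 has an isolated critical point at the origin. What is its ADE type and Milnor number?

Type D5, Milnor number mu = 5.

The Hessian of f at 0 is [[0, 0, 0], [0, 0, 0], [0, 0, 2]] with rank 1, so corank 2. A Groebner basis of the Jacobian ideal J(f) in C{u,v,w} is {u^3, u^2/4 + v^3, u*v, w}; counting standard monomials gives mu = 5. Corank 2; j^3 = u^2*v has shape L^2 M (L != M), so D-series; mu = 5 gives D_5.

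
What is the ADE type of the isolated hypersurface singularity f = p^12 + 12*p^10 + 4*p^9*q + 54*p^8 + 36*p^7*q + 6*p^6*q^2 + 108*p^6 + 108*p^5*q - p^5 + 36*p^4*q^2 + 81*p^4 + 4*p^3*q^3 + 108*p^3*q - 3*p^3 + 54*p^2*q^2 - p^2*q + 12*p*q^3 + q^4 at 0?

The Hessian of f at 0 has rank 0. Corank 2; j^3 = -p^2*(3*p + q) has shape L^2 M (L != M), so D-series; mu = 5 gives D_5.

D5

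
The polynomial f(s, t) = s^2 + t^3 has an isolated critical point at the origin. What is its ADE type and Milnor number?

The Hessian of f at 0 is [[2, 0], [0, 0]] with rank 1, so corank 1. A Groebner basis of the Jacobian ideal J(f) in C{s,t} is {t^2, s}; counting standard monomials gives mu = 2. Corank 1: A-series; mu = 2 gives A_2.

Type A2, Milnor number mu = 2.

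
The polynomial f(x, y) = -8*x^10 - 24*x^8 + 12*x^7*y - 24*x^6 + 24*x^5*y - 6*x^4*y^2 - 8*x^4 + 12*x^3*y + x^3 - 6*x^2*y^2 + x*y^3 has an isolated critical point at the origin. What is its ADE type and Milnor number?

Type E7, Milnor number mu = 7.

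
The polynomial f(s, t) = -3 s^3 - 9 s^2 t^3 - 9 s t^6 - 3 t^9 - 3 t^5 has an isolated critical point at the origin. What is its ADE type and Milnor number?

The Hessian of f at 0 has rank 0. Corank 2; j^3 = -3*s^3 is a perfect cube, so E-series; the 5-jet and mu = 8 give E_8.

Type E8, Milnor number mu = 8.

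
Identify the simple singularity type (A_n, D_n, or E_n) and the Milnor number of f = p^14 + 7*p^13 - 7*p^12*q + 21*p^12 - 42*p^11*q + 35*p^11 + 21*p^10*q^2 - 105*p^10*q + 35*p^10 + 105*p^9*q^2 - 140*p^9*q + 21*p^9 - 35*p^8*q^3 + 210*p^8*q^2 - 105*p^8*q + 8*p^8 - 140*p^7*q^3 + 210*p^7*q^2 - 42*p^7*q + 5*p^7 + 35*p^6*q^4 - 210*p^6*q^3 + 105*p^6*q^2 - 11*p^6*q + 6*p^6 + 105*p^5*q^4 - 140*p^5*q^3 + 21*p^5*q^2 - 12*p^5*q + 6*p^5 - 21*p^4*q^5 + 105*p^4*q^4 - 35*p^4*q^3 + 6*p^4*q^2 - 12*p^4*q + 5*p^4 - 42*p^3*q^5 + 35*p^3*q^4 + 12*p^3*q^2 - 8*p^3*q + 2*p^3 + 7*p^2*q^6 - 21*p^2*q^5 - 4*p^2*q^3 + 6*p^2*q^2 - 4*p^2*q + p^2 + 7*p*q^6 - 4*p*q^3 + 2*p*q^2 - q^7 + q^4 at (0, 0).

The Hessian of f at 0 has rank 1. Corank 1: A-series; mu = 6 gives A_6.

Type A6, Milnor number mu = 6.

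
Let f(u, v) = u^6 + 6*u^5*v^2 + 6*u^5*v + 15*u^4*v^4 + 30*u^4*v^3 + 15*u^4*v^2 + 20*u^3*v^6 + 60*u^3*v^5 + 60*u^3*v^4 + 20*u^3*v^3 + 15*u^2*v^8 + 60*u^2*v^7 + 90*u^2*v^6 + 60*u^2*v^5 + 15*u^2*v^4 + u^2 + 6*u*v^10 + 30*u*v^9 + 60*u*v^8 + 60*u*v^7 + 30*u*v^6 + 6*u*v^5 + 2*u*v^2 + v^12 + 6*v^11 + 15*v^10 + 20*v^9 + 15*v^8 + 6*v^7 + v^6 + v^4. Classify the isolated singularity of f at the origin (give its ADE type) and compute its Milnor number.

Type A_5, Milnor number mu = 5.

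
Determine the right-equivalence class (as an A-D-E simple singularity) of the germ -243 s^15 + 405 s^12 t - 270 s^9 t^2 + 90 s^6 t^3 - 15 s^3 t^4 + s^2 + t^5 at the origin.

The Hessian of f at 0 has rank 1. Corank 1: A-series; mu = 4 gives A_4.

A_4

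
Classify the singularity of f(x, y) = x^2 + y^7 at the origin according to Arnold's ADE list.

A_{6}

The Hessian of f at 0 has rank 1. Corank 1: A-series; mu = 6 gives A_6.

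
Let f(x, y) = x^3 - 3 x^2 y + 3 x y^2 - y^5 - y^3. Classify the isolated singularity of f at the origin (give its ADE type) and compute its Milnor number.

The Hessian of f at 0 is [[0, 0], [0, 0]] with rank 0, so corank 2. A Groebner basis of the Jacobian ideal J(f) in C{x,y} is {y^4, x^2 - 2*x*y + y^2}; counting standard monomials gives mu = 8. Corank 2; j^3 = (x - y)^3 is a perfect cube, so E-series; the 5-jet and mu = 8 give E_8.

Type E_8, Milnor number mu = 8.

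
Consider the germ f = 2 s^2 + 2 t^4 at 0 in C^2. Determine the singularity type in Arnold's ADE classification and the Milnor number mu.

Type A_{3}, Milnor number mu = 3.

The Hessian of f at 0 has rank 1. Corank 1: A-series; mu = 3 gives A_3.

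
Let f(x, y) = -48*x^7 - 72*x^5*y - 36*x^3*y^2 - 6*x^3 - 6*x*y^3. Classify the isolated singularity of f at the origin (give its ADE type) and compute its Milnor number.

Type E7, Milnor number mu = 7.

The Hessian of f at 0 has rank 0. Corank 2; j^3 = -6*x^3 is a perfect cube, so E-series; the 4-jet and mu = 7 give E_7.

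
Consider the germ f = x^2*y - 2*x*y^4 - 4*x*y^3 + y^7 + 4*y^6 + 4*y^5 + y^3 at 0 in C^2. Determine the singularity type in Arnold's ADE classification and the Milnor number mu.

The Hessian of f at 0 has rank 0. Corank 2; j^3 = y*(x^2 + y^2) splits into three distinct lines over C (the quadratic factor has nonzero discriminant), so D_4.

Type D4, Milnor number mu = 4.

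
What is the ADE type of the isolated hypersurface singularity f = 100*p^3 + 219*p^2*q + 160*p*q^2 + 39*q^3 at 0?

D_{4}

The Hessian of f at 0 is [[0, 0], [0, 0]] with rank 0, so corank 2. A Groebner basis of the Jacobian ideal J(f) in C{p,q} is {q^3, p^2 - 23*q^2/39, p*q + 10*q^2/13}; counting standard monomials gives mu = 4. Corank 2; j^3 = (4*p + 3*q)*(25*p^2 + 36*p*q + 13*q^2) splits into three distinct lines over C (the quadratic factor has nonzero discriminant), so D_4.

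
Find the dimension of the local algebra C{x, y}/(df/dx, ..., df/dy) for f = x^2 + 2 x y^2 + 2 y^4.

3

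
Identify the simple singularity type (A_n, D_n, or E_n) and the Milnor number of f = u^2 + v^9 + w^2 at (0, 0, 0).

Type A_{8}, Milnor number mu = 8.

The Hessian of f at 0 is [[2, 0, 0], [0, 0, 0], [0, 0, 2]] with rank 2, so corank 1. A Groebner basis of the Jacobian ideal J(f) in C{u,v,w} is {v^8, u, w}; counting standard monomials gives mu = 8. Corank 1: A-series; mu = 8 gives A_8.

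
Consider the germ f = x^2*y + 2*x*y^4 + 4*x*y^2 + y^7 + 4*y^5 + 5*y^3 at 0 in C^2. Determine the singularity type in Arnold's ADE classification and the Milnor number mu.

Type D_{4}, Milnor number mu = 4.

The Hessian of f at 0 has rank 0. Corank 2; j^3 = y*(x^2 + 4*x*y + 5*y^2) splits into three distinct lines over C (the quadratic factor has nonzero discriminant), so D_4.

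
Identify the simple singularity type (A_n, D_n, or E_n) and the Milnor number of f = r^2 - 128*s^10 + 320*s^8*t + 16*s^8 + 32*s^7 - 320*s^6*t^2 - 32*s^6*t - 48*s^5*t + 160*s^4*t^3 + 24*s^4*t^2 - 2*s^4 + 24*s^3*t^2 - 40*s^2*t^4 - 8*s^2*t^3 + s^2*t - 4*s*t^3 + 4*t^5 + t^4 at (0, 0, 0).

The Hessian of f at 0 has rank 1. Corank 2; j^3 = s^2*t has shape L^2 M (L != M), so D-series; mu = 5 gives D_5.

Type D5, Milnor number mu = 5.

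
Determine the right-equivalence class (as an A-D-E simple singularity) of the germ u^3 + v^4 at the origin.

E6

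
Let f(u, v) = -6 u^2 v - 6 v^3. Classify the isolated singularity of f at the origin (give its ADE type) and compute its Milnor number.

The Hessian of f at 0 has rank 0. Corank 2; j^3 = -6*v*(u^2 + v^2) splits into three distinct lines over C (the quadratic factor has nonzero discriminant), so D_4.

Type D_4, Milnor number mu = 4.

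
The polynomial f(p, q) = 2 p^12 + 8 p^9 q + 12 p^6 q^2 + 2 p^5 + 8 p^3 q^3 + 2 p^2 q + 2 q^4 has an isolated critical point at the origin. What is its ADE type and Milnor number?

Type D_5, Milnor number mu = 5.

The Hessian of f at 0 is [[0, 0], [0, 0]] with rank 0, so corank 2. A Groebner basis of the Jacobian ideal J(f) in C{p,q} is {p^3, p^2/4 + q^3, p*q}; counting standard monomials gives mu = 5. Corank 2; j^3 = 2*p^2*q has shape L^2 M (L != M), so D-series; mu = 5 gives D_5.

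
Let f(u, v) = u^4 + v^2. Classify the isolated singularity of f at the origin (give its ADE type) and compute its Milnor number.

The Hessian of f at 0 has rank 1. Corank 1: A-series; mu = 3 gives A_3.

Type A_{3}, Milnor number mu = 3.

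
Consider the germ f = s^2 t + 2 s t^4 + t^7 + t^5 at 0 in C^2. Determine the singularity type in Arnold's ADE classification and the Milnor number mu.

Type D6, Milnor number mu = 6.

The Hessian of f at 0 is [[0, 0], [0, 0]] with rank 0, so corank 2. A Groebner basis of the Jacobian ideal J(f) in C{s,t} is {s*t + t^4, s*t^2, s^2 - 5*s*t}; counting standard monomials gives mu = 6. Corank 2; j^3 = s^2*t has shape L^2 M (L != M), so D-series; mu = 6 gives D_6.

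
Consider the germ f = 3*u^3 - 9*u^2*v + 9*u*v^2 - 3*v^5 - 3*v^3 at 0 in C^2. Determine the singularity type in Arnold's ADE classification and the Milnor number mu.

Type E_{8}, Milnor number mu = 8.

The Hessian of f at 0 is [[0, 0], [0, 0]] with rank 0, so corank 2. A Groebner basis of the Jacobian ideal J(f) in C{u,v} is {v^4, u^2 - 2*u*v + v^2}; counting standard monomials gives mu = 8. Corank 2; j^3 = 3*(u - v)^3 is a perfect cube, so E-series; the 5-jet and mu = 8 give E_8.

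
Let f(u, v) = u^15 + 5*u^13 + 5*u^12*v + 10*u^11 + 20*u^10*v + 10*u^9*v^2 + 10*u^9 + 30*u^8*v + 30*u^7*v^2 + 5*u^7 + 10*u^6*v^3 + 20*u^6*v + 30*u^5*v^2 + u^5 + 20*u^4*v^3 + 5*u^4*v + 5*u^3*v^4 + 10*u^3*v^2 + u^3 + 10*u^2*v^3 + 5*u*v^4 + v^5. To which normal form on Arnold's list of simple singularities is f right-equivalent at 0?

The Hessian of f at 0 has rank 0. Corank 2; j^3 = u^3 is a perfect cube, so E-series; the 5-jet and mu = 8 give E_8.

E8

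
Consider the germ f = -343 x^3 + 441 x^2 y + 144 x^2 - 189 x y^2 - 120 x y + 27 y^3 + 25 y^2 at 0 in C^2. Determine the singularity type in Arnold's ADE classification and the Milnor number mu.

Type A2, Milnor number mu = 2.

The Hessian of f at 0 has rank 1. Corank 1: A-series; mu = 2 gives A_2.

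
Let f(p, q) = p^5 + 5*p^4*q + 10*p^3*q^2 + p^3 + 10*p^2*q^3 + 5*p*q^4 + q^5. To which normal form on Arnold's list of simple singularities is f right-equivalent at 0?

The Hessian of f at 0 has rank 0. Corank 2; j^3 = p^3 is a perfect cube, so E-series; the 5-jet and mu = 8 give E_8.

E_{8}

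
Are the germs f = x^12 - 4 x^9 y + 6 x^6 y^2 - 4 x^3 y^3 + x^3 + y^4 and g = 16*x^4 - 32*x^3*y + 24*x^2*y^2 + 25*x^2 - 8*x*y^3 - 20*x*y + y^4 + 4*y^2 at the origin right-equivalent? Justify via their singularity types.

No.

The Hessian of f at 0 is [[0, 0], [0, 0]] with rank 0, so corank 2. A Groebner basis of the Jacobian ideal J(f) in C{x,y} is {y^3, x^2}; counting standard monomials gives mu = 6. Corank 2; j^3 = x^3 is a perfect cube, so E-series; the 4-jet and mu = 6 give E_6. The Hessian of g at 0 is [[50, -20], [-20, 8]] with rank 1, so corank 1. A Groebner basis of the Jacobian ideal J(g) in C{x,y} is {y^3, x - 2*y/5}; counting standard monomials gives mu = 3. Corank 1: A-series; mu = 3 gives A_3. f is E_6 but g is A_3, hence not right-equivalent.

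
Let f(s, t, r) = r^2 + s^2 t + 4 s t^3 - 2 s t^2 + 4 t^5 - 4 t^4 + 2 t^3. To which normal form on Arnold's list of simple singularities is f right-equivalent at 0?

The Hessian of f at 0 is [[0, 0, 0], [0, 0, 0], [0, 0, 2]] with rank 1, so corank 2. A Groebner basis of the Jacobian ideal J(f) in C{s,t,r} is {t^3, s^2 + 2*t^2, s*t - t^2, r}; counting standard monomials gives mu = 4. Corank 2; j^3 = t*(s^2 - 2*s*t + 2*t^2) splits into three distinct lines over C (the quadratic factor has nonzero discriminant), so D_4.

D_4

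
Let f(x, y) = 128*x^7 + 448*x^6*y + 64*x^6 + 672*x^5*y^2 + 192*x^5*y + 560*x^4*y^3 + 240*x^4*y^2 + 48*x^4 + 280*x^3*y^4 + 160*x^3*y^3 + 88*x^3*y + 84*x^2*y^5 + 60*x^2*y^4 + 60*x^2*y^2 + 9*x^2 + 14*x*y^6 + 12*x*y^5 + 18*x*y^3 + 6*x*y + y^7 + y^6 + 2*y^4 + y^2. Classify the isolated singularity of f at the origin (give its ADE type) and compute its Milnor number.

Type A_{6}, Milnor number mu = 6.

The Hessian of f at 0 has rank 1. Corank 1: A-series; mu = 6 gives A_6.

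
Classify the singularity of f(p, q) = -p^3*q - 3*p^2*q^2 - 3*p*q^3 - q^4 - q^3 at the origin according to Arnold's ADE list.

E_{7}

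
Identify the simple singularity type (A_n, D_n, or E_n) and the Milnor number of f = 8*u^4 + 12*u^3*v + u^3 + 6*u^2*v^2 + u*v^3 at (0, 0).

Type E_{7}, Milnor number mu = 7.

The Hessian of f at 0 is [[0, 0], [0, 0]] with rank 0, so corank 2. A Groebner basis of the Jacobian ideal J(f) in C{u,v} is {3*u^2/4 + v^4 + v^3/4, u^3, u^2*v - u^2/4 - v^3/12, u^2 + u*v^2 + v^3/3}; counting standard monomials gives mu = 7. Corank 2; j^3 = u^3 is a perfect cube, so E-series; the 4-jet and mu = 7 give E_7.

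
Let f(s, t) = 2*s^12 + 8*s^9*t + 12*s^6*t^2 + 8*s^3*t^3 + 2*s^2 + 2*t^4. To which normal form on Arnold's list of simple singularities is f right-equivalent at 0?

The Hessian of f at 0 has rank 1. Corank 1: A-series; mu = 3 gives A_3.

A_{3}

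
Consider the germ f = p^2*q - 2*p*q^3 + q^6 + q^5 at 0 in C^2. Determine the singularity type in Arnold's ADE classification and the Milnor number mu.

The Hessian of f at 0 has rank 0. Corank 2; j^3 = p^2*q has shape L^2 M (L != M), so D-series; mu = 7 gives D_7.

Type D_{7}, Milnor number mu = 7.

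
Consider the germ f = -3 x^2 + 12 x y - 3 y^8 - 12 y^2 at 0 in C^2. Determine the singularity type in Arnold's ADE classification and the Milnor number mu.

The Hessian of f at 0 is [[-6, 12], [12, -24]] with rank 1, so corank 1. A Groebner basis of the Jacobian ideal J(f) in C{x,y} is {y^7, x - 2*y}; counting standard monomials gives mu = 7. Corank 1: A-series; mu = 7 gives A_7.

Type A_{7}, Milnor number mu = 7.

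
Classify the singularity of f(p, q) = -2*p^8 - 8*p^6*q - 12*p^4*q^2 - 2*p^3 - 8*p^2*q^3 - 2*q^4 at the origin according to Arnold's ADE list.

The Hessian of f at 0 has rank 0. Corank 2; j^3 = -2*p^3 is a perfect cube, so E-series; the 4-jet and mu = 6 give E_6.

E_{6}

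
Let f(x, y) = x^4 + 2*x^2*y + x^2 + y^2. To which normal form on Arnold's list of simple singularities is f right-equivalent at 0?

A1

The Hessian of f at 0 has rank 2. Corank 0: nondegenerate Morse point, so A_1.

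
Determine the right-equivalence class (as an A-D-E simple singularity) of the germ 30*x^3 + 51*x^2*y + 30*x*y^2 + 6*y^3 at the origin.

The Hessian of f at 0 has rank 0. Corank 2; j^3 = 3*(2*x + y)*(5*x^2 + 6*x*y + 2*y^2) splits into three distinct lines over C (the quadratic factor has nonzero discriminant), so D_4.

D_4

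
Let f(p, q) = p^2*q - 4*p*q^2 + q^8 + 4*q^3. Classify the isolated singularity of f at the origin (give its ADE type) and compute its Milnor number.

The Hessian of f at 0 has rank 0. Corank 2; j^3 = q*(p - 2*q)^2 has shape L^2 M (L != M), so D-series; mu = 9 gives D_9.

Type D_9, Milnor number mu = 9.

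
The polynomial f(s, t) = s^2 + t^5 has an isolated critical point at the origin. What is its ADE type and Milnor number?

The Hessian of f at 0 has rank 1. Corank 1: A-series; mu = 4 gives A_4.

Type A_{4}, Milnor number mu = 4.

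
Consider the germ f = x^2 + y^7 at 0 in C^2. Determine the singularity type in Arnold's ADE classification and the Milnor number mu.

The Hessian of f at 0 is [[2, 0], [0, 0]] with rank 1, so corank 1. A Groebner basis of the Jacobian ideal J(f) in C{x,y} is {y^6, x}; counting standard monomials gives mu = 6. Corank 1: A-series; mu = 6 gives A_6.

Type A6, Milnor number mu = 6.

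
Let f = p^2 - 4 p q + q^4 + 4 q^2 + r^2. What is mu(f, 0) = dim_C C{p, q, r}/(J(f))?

The Hessian of f at 0 has rank 2. Corank 1: A-series; mu = 3 gives A_3.

3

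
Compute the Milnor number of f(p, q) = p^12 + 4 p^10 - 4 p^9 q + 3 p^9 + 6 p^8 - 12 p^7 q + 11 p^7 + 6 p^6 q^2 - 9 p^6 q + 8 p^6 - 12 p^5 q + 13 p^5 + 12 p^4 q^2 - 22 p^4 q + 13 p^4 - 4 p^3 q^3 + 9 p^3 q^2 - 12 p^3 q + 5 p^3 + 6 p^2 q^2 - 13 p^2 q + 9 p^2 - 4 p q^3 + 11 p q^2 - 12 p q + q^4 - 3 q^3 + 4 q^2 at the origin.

The Hessian of f at 0 has rank 1. Corank 1: A-series; mu = 2 gives A_2.

2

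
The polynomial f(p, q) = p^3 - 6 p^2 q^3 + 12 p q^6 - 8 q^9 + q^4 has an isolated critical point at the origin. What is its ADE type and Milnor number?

Type E6, Milnor number mu = 6.

The Hessian of f at 0 is [[0, 0], [0, 0]] with rank 0, so corank 2. A Groebner basis of the Jacobian ideal J(f) in C{p,q} is {q^3, p^2}; counting standard monomials gives mu = 6. Corank 2; j^3 = p^3 is a perfect cube, so E-series; the 4-jet and mu = 6 give E_6.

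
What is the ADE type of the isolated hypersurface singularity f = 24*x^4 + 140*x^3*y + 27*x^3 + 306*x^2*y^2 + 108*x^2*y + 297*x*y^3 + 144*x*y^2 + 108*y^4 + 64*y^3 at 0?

The Hessian of f at 0 has rank 0. Corank 2; j^3 = (3*x + 4*y)^3 is a perfect cube, so E-series; the 4-jet and mu = 7 give E_7.

E_7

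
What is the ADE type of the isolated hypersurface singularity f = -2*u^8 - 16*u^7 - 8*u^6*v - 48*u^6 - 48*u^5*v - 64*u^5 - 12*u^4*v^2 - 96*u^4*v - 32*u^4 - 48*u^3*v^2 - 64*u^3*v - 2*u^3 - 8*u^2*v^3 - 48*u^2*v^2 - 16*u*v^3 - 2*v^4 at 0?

E_6

The Hessian of f at 0 has rank 0. Corank 2; j^3 = -2*u^3 is a perfect cube, so E-series; the 4-jet and mu = 6 give E_6.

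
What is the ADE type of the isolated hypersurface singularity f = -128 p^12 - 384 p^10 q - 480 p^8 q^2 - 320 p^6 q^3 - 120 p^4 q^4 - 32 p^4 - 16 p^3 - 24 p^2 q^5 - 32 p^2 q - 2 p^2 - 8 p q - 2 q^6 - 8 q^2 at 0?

The Hessian of f at 0 is [[-4, -8], [-8, -16]] with rank 1, so corank 1. A Groebner basis of the Jacobian ideal J(f) in C{p,q} is {p*q^2 - 3*p*q/8 + p/64 - q^2/2 + q/32, 5*p*q/16 - p/64 + q^3 + 3*q^2/8 - q/32, p^2 + p/4 + q/2}; counting standard monomials gives mu = 5. Corank 1: A-series; mu = 5 gives A_5.

A_{5}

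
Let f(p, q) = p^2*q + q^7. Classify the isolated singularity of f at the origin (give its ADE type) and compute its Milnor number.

The Hessian of f at 0 has rank 0. Corank 2; j^3 = p^2*q has shape L^2 M (L != M), so D-series; mu = 8 gives D_8.

Type D_{8}, Milnor number mu = 8.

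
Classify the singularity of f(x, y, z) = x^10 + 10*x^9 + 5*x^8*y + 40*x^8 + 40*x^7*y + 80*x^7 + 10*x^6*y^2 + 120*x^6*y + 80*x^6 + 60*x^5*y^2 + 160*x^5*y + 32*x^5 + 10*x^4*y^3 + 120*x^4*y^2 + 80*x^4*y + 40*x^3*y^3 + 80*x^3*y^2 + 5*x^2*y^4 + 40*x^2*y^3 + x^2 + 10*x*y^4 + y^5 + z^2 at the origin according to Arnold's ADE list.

A_{4}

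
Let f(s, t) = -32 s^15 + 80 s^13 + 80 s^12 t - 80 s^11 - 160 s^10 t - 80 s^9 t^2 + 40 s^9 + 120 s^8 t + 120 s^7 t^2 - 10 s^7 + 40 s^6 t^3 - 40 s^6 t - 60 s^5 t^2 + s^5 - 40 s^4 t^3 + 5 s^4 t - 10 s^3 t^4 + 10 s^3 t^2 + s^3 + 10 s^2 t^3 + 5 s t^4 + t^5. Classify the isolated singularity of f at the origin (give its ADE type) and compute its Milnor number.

Type E8, Milnor number mu = 8.

The Hessian of f at 0 has rank 0. Corank 2; j^3 = s^3 is a perfect cube, so E-series; the 5-jet and mu = 8 give E_8.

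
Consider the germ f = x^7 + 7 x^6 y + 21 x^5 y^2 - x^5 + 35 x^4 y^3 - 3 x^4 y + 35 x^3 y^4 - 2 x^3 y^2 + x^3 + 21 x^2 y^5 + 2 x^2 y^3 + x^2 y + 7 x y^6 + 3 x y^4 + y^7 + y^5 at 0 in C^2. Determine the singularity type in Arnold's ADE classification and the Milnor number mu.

The Hessian of f at 0 has rank 0. Corank 2; j^3 = x^2*(x + y) has shape L^2 M (L != M), so D-series; mu = 6 gives D_6.

Type D6, Milnor number mu = 6.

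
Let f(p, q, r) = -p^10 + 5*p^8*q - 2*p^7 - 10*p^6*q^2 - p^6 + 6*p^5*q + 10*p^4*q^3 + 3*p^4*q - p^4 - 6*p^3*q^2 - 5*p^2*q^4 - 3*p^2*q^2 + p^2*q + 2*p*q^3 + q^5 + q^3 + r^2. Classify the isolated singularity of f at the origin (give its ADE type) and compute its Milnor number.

The Hessian of f at 0 is [[0, 0, 0], [0, 0, 0], [0, 0, 2]] with rank 1, so corank 2. A Groebner basis of the Jacobian ideal J(f) in C{p,q,r} is {q^3, p^2 + 3*q^2, p*q, r}; counting standard monomials gives mu = 4. Corank 2; j^3 = q*(p^2 + q^2) splits into three distinct lines over C (the quadratic factor has nonzero discriminant), so D_4.

Type D_{4}, Milnor number mu = 4.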